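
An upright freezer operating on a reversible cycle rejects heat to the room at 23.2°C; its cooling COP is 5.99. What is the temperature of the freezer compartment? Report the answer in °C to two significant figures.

-19 °C

For a Carnot refrigerator COP_R = T_C/(T_H − T_C), so T_C = COP·T_H/(1 + COP).
With T_H = 296.35 K, T_C = 5.99 × 296.35/6.990 = 253.95 K.
Converting, 253.95 K = -19.20°C.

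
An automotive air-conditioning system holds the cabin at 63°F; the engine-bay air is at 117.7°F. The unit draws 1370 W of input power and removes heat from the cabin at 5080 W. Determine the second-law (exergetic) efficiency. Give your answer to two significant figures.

0.39

COP_actual = Q̇_C/Ẇ = 5080/1370 = 3.708.
In absolute terms T_C = 290.37 K and T_H = 320.76 K, so ΔT = 30.39 K.
COP_Carnot = T_C/ΔT = 290.37/30.39 = 9.555.
η_II = COP_actual/COP_Carnot = 3.708/9.555 = 0.3881.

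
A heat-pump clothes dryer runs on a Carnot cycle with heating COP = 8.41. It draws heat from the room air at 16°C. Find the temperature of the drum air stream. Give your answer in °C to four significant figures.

COP_HP = T_H/(T_H − T_C) rearranges to T_H = COP·T_C/(COP − 1).
With T_C = 289.15 K, T_H = 8.41 × 289.15/7.410 = 328.17 K.
Converting, 328.17 K = 55.02°C.

55.02 °C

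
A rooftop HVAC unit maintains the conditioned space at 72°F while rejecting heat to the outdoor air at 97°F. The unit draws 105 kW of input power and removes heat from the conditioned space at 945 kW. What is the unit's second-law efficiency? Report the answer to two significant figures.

COP_actual = Q̇_C/Ẇ = 945.0/105.0 = 9.000.
In absolute terms T_C = 295.37 K and T_H = 309.26 K, so ΔT = 13.89 K.
COP_Carnot = T_C/ΔT = 295.37/13.89 = 21.27.
η_II = COP_actual/COP_Carnot = 9.000/21.27 = 0.4232.

0.42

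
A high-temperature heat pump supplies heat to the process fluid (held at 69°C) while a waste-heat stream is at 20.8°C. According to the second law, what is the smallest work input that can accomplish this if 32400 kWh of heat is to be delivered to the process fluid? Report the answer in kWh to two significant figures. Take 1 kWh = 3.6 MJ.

In absolute terms T_C = 293.95 K and T_H = 342.15 K, so ΔT = 48.20 K.
The reversible limit is COP_HP = T_H/ΔT = 7.099, so W_min = Q_H/COP = Q_H·ΔT/T_H.
W_min = 32400 × 48.20/342.15 = 4564 kWh.

4600 kWh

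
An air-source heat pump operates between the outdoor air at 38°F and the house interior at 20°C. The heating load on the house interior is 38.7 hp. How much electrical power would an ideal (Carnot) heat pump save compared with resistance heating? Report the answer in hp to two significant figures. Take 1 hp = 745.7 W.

In absolute terms T_C = 276.48 K and T_H = 293.15 K, so ΔT = 16.67 K.
COP_Carnot = T_H/ΔT = 293.15/16.67 = 17.59.
Resistance heating needs Ẇ_res = Q̇_H = 38.70 hp; the reversible heat pump needs only Ẇ_hp = Q̇_H/COP = 2.200 hp.
Saving = 38.70 − 2.200 = 36.50 hp.

36 hp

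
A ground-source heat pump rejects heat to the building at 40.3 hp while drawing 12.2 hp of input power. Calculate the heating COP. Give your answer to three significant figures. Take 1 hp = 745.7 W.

The first law gives Q̇_H = Q̇_C + Ẇ, so the three rates are Q̇_C = 28.10, Q̇_H = 40.30, Ẇ = 12.20 hp.
COP_HP = Q̇_H/Ẇ = 40.30/12.20 = 3.303.

3.30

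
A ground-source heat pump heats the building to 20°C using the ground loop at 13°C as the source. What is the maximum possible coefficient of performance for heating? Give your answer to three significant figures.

41.9

In absolute terms T_C = 286.15 K and T_H = 293.15 K, so ΔT = 7.000 K.
For a reversible cycle, COP_Carnot = T_H/ΔT = 293.15/7.000 = 41.88.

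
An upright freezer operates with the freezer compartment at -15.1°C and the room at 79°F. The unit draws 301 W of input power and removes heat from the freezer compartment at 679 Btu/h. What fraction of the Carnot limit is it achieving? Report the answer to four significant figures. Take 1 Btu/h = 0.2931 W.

Converting, Q̇_C = 679.0 Btu/h = 199.0 W, so COP_actual = Q̇_C/Ẇ = 199.0/301.0 = 0.6612.
In absolute terms T_C = 258.05 K and T_H = 299.26 K, so ΔT = 41.21 K.
COP_Carnot = T_C/ΔT = 258.05/41.21 = 6.262.
η_II = COP_actual/COP_Carnot = 0.6612/6.262 = 0.1056.

0.1056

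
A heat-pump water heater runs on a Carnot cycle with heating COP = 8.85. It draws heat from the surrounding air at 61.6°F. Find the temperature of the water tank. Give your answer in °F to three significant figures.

128 °F

COP_HP = T_H/(T_H − T_C) rearranges to T_H = COP·T_C/(COP − 1).
With T_C = 289.59 K, T_H = 8.85 × 289.59/7.850 = 326.49 K.
Converting, 326.49 K = 128.00°F.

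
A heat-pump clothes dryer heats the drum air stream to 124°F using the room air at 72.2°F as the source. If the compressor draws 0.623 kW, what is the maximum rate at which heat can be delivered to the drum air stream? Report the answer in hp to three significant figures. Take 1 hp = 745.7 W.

9.41 hp

In absolute terms T_C = 295.48 K and T_H = 324.26 K, so ΔT = 28.78 K.
COP_Carnot = T_H/ΔT = 324.26/28.78 = 11.27.
Q̇_max = COP_Carnot × Ẇ = 11.27 × 0.6230 kW = 7.020 kW = 9.414 hp.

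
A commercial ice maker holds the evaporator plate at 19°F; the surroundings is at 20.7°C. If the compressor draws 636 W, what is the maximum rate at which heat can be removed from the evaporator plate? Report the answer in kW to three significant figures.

6.06 kW

In absolute terms T_C = 265.93 K and T_H = 293.85 K, so ΔT = 27.92 K.
COP_Carnot = T_C/ΔT = 265.93/27.92 = 9.524.
Q̇_max = COP_Carnot × Ẇ = 9.524 × 636.0 W = 6057 W = 6.057 kW.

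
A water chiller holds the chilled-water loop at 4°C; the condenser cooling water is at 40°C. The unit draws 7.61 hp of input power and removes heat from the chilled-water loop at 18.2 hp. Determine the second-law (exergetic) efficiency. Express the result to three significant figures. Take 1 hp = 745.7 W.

COP_actual = Q̇_C/Ẇ = 18.20/7.610 = 2.392.
In absolute terms T_C = 277.15 K and T_H = 313.15 K, so ΔT = 36.00 K.
COP_Carnot = T_C/ΔT = 277.15/36.00 = 7.699.
η_II = COP_actual/COP_Carnot = 2.392/7.699 = 0.3107.

0.311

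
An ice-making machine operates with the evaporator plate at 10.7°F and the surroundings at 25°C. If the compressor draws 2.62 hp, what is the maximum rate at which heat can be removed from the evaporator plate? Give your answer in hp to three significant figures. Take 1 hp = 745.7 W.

18.6 hp

In absolute terms T_C = 261.32 K and T_H = 298.15 K, so ΔT = 36.83 K.
COP_Carnot = T_C/ΔT = 261.32/36.83 = 7.095.
Q̇_max = COP_Carnot × Ẇ = 7.095 × 2.620 hp = 18.59 hp.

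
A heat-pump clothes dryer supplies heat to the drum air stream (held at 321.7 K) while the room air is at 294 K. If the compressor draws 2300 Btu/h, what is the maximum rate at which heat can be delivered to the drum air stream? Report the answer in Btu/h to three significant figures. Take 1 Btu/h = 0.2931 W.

26700 Btu/h

The reservoir spacing is ΔT = 321.7 − 294 = 27.70 K.
COP_Carnot = T_H/ΔT = 321.70/27.70 = 11.61.
Q̇_max = COP_Carnot × Ẇ = 11.61 × 2300 Btu/h = 26710 Btu/h.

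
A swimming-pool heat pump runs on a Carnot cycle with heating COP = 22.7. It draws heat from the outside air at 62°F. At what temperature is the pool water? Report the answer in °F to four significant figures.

COP_HP = T_H/(T_H − T_C) rearranges to T_H = COP·T_C/(COP − 1).
With T_C = 289.82 K, T_H = 22.7 × 289.82/21.70 = 303.17 K.
Converting, 303.17 K = 86.04°F.

86.04 °F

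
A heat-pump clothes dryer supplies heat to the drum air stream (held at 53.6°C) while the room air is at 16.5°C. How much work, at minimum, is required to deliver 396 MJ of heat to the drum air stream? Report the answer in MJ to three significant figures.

In absolute terms T_C = 289.65 K and T_H = 326.75 K, so ΔT = 37.10 K.
The reversible limit is COP_HP = T_H/ΔT = 8.807, so W_min = Q_H/COP = Q_H·ΔT/T_H.
W_min = 396.0 × 37.10/326.75 = 44.96 MJ.

45.0 MJ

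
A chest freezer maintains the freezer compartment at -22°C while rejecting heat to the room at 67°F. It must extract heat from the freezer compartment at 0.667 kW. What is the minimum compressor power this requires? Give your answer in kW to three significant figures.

In absolute terms T_C = 251.15 K and T_H = 292.59 K, so ΔT = 41.44 K.
COP_Carnot = T_C/ΔT = 251.15/41.44 = 6.060.
Ẇ_min = Q̇/COP_Carnot = 0.6670/6.060 = 0.1101 kW.

0.110 kW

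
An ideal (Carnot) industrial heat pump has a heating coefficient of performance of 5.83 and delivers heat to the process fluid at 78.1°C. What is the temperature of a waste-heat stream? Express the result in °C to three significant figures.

17.9 °C

COP_HP = T_H/(T_H − T_C) gives T_H − T_C = T_H/COP.
With T_H = 351.25 K, T_C = 351.25 × (1 − 1/5.83) = 291.00 K.
Converting, 291.00 K = 17.85°C.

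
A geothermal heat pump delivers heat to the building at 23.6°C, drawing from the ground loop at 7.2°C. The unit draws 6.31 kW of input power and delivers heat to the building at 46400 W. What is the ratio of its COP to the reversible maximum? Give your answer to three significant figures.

0.406

Converting, Q̇_H = 46400 W = 46.40 kW, so COP_actual = Q̇_H/Ẇ = 46.40/6.310 = 7.353.
In absolute terms T_C = 280.35 K and T_H = 296.75 K, so ΔT = 16.40 K.
COP_Carnot = T_H/ΔT = 296.75/16.40 = 18.09.
η_II = COP_actual/COP_Carnot = 7.353/18.09 = 0.4064.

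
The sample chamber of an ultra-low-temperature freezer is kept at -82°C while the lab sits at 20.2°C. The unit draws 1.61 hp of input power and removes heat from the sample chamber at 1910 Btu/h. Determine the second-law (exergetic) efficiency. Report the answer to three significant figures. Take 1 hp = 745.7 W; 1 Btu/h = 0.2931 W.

Converting, Q̇_C = 1910 Btu/h = 0.7507 hp, so COP_actual = Q̇_C/Ẇ = 0.7507/1.610 = 0.4663.
In absolute terms T_C = 191.15 K and T_H = 293.35 K, so ΔT = 102.2 K.
COP_Carnot = T_C/ΔT = 191.15/102.2 = 1.870.
η_II = COP_actual/COP_Carnot = 0.4663/1.870 = 0.2493.

0.249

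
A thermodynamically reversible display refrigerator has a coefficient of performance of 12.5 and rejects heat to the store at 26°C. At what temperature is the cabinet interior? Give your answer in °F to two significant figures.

39 °F

For a Carnot refrigerator COP_R = T_C/(T_H − T_C), so T_C = COP·T_H/(1 + COP).
With T_H = 299.15 K, T_C = 12.5 × 299.15/13.50 = 276.99 K.
Converting, 276.99 K = 38.91°F.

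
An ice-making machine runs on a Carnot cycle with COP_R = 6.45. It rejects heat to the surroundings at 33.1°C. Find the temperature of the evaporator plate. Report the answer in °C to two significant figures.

-8.0 °C

For a Carnot refrigerator COP_R = T_C/(T_H − T_C), so T_C = COP·T_H/(1 + COP).
With T_H = 306.25 K, T_C = 6.45 × 306.25/7.450 = 265.14 K.
Converting, 265.14 K = -8.01°C.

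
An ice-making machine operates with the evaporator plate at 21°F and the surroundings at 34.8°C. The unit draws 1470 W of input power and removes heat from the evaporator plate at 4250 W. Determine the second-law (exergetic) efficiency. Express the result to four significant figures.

COP_actual = Q̇_C/Ẇ = 4250/1470 = 2.891.
In absolute terms T_C = 267.04 K and T_H = 307.95 K, so ΔT = 40.91 K.
COP_Carnot = T_C/ΔT = 267.04/40.91 = 6.527.
η_II = COP_actual/COP_Carnot = 2.891/6.527 = 0.4429.

0.4429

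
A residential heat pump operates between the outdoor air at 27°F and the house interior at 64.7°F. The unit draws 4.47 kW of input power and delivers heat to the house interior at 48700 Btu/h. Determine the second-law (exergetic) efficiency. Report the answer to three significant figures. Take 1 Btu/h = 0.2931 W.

0.230

Converting, Q̇_H = 48700 Btu/h = 14.27 kW, so COP_actual = Q̇_H/Ẇ = 14.27/4.470 = 3.193.
In absolute terms T_C = 270.37 K and T_H = 291.32 K, so ΔT = 20.94 K.
COP_Carnot = T_H/ΔT = 291.32/20.94 = 13.91.
η_II = COP_actual/COP_Carnot = 3.193/13.91 = 0.2296.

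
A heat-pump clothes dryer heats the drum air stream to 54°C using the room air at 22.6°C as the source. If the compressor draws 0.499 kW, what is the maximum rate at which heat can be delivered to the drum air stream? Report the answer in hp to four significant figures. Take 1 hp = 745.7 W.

In absolute terms T_C = 295.75 K and T_H = 327.15 K, so ΔT = 31.40 K.
COP_Carnot = T_H/ΔT = 327.15/31.40 = 10.42.
Q̇_max = COP_Carnot × Ẇ = 10.42 × 0.4990 kW = 5.199 kW = 6.972 hp.

6.972 hp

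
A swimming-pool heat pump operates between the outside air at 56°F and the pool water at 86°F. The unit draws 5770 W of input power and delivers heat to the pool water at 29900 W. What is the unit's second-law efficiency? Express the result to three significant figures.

COP_actual = Q̇_H/Ẇ = 29900/5770 = 5.182.
In absolute terms T_C = 286.48 K and T_H = 303.15 K, so ΔT = 16.67 K.
COP_Carnot = T_H/ΔT = 303.15/16.67 = 18.19.
η_II = COP_actual/COP_Carnot = 5.182/18.19 = 0.2849.

0.285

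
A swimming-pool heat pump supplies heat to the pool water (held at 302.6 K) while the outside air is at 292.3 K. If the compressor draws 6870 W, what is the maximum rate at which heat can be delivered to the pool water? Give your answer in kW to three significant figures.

The reservoir spacing is ΔT = 302.6 − 292.3 = 10.30 K.
COP_Carnot = T_H/ΔT = 302.60/10.30 = 29.38.
Q̇_max = COP_Carnot × Ẇ = 29.38 × 6870 W = 201800 W = 201.8 kW.

202 kW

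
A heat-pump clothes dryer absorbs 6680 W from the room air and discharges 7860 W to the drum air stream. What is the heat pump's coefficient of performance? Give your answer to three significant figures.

6.66

The first law gives Q̇_H = Q̇_C + Ẇ, so the three rates are Q̇_C = 6680, Q̇_H = 7860, Ẇ = 1180 W.
COP_HP = Q̇_H/Ẇ = 7860/1180 = 6.661.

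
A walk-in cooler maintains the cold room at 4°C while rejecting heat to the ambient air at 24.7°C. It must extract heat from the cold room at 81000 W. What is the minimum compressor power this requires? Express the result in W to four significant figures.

In absolute terms T_C = 277.15 K and T_H = 297.85 K, so ΔT = 20.70 K.
COP_Carnot = T_C/ΔT = 277.15/20.70 = 13.39.
Ẇ_min = Q̇/COP_Carnot = 81000/13.39 = 6050 W.

6050 W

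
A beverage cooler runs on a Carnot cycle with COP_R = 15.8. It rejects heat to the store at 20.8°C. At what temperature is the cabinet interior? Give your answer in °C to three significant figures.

3.30 °C

For a Carnot refrigerator COP_R = T_C/(T_H − T_C), so T_C = COP·T_H/(1 + COP).
With T_H = 293.95 K, T_C = 15.8 × 293.95/16.80 = 276.45 K.
Converting, 276.45 K = 3.30°C.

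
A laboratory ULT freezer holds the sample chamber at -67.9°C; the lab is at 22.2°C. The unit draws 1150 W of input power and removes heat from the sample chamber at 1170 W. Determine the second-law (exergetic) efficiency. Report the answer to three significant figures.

COP_actual = Q̇_C/Ẇ = 1170/1150 = 1.017.
In absolute terms T_C = 205.25 K and T_H = 295.35 K, so ΔT = 90.10 K.
COP_Carnot = T_C/ΔT = 205.25/90.10 = 2.278.
η_II = COP_actual/COP_Carnot = 1.017/2.278 = 0.4466.

0.447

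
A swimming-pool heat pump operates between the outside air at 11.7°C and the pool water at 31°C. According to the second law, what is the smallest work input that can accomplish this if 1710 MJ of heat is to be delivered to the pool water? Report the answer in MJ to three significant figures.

In absolute terms T_C = 284.85 K and T_H = 304.15 K, so ΔT = 19.30 K.
The reversible limit is COP_HP = T_H/ΔT = 15.76, so W_min = Q_H/COP = Q_H·ΔT/T_H.
W_min = 1710 × 19.30/304.15 = 108.5 MJ.

109 MJ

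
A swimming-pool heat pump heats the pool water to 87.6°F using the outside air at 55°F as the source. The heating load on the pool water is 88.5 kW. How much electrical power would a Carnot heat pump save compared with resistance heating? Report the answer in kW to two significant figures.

In absolute terms T_C = 285.93 K and T_H = 304.04 K, so ΔT = 18.11 K.
COP_Carnot = T_H/ΔT = 304.04/18.11 = 16.79.
Resistance heating needs Ẇ_res = Q̇_H = 88.50 kW; the reversible heat pump needs only Ẇ_hp = Q̇_H/COP = 5.272 kW.
Saving = 88.50 − 5.272 = 83.23 kW.

83 kW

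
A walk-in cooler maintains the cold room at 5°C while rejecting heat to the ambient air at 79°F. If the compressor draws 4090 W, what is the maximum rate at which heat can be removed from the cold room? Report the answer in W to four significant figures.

53890 W

In absolute terms T_C = 278.15 K and T_H = 299.26 K, so ΔT = 21.11 K.
COP_Carnot = T_C/ΔT = 278.15/21.11 = 13.18.
Q̇_max = COP_Carnot × Ẇ = 13.18 × 4090 W = 53890 W.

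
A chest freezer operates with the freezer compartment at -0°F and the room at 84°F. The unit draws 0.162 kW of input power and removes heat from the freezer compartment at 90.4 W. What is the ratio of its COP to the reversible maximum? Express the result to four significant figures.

0.1020

Converting, Q̇_C = 90.40 W = 0.09040 kW, so COP_actual = Q̇_C/Ẇ = 0.09040/0.1620 = 0.5580.
In absolute terms T_C = 255.37 K and T_H = 302.04 K, so ΔT = 46.67 K.
COP_Carnot = T_C/ΔT = 255.37/46.67 = 5.472.
η_II = COP_actual/COP_Carnot = 0.5580/5.472 = 0.1020.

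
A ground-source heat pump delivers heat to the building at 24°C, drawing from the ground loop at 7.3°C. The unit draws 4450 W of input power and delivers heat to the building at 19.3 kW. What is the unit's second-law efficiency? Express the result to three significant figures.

Converting, Q̇_H = 19.30 kW = 19300 W, so COP_actual = Q̇_H/Ẇ = 19300/4450 = 4.337.
In absolute terms T_C = 280.45 K and T_H = 297.15 K, so ΔT = 16.70 K.
COP_Carnot = T_H/ΔT = 297.15/16.70 = 17.79.
η_II = COP_actual/COP_Carnot = 4.337/17.79 = 0.2437.

0.244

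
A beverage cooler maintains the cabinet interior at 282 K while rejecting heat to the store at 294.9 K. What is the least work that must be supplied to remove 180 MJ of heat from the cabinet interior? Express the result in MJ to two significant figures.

The reservoir spacing is ΔT = 294.9 − 282 = 12.90 K.
The reversible limit is COP_R = T_C/ΔT = 21.86, so W_min = Q_C/COP = Q_C·ΔT/T_C.
W_min = 180.0 × 12.90/282.00 = 8.234 MJ.

8.2 MJ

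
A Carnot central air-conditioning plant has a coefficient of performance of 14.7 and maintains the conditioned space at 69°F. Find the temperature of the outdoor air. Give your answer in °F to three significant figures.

105 °F

COP_R = T_C/(T_H − T_C) gives T_H − T_C = T_C/COP.
With T_C = 293.71 K, T_H = 293.71 × (1 + 1/14.7) = 313.69 K.
Converting, 313.69 K = 104.96°F.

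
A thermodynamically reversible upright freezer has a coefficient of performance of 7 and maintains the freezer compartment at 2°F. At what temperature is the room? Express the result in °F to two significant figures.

68 °F

COP_R = T_C/(T_H − T_C) gives T_H − T_C = T_C/COP.
With T_C = 256.48 K, T_H = 256.48 × (1 + 1/7) = 293.12 K.
Converting, 293.12 K = 67.95°F.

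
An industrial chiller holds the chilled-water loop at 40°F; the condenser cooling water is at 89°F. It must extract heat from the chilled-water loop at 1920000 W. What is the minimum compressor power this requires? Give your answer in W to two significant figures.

In absolute terms T_C = 277.59 K and T_H = 304.82 K, so ΔT = 27.22 K.
COP_Carnot = T_C/ΔT = 277.59/27.22 = 10.20.
Ẇ_min = Q̇/COP_Carnot = 1920000/10.20 = 188300 W.

190000 W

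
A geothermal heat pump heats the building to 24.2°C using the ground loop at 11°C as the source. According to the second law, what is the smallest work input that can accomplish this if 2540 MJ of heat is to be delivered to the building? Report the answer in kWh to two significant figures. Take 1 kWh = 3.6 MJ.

31 kWh

In absolute terms T_C = 284.15 K and T_H = 297.35 K, so ΔT = 13.20 K.
The reversible limit is COP_HP = T_H/ΔT = 22.53, so W_min = Q_H/COP = Q_H·ΔT/T_H.
W_min = 2540 × 13.20/297.35 = 112.8 MJ = 31.32 kWh.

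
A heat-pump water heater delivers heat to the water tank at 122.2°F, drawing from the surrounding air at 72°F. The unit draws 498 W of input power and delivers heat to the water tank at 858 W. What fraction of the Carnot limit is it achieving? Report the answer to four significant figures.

COP_actual = Q̇_H/Ẇ = 858.0/498.0 = 1.723.
In absolute terms T_C = 295.37 K and T_H = 323.26 K, so ΔT = 27.89 K.
COP_Carnot = T_H/ΔT = 323.26/27.89 = 11.59.
η_II = COP_actual/COP_Carnot = 1.723/11.59 = 0.1486.

0.1486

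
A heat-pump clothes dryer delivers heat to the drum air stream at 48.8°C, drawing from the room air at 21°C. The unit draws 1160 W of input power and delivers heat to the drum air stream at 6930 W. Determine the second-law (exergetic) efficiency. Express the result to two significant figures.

COP_actual = Q̇_H/Ẇ = 6930/1160 = 5.974.
In absolute terms T_C = 294.15 K and T_H = 321.95 K, so ΔT = 27.80 K.
COP_Carnot = T_H/ΔT = 321.95/27.80 = 11.58.
η_II = COP_actual/COP_Carnot = 5.974/11.58 = 0.5159.

0.52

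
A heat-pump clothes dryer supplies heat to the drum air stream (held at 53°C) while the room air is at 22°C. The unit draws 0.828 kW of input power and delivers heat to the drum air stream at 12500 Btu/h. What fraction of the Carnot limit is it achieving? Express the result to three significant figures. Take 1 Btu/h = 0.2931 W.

0.421

Converting, Q̇_H = 12500 Btu/h = 3.664 kW, so COP_actual = Q̇_H/Ẇ = 3.664/0.8280 = 4.425.
In absolute terms T_C = 295.15 K and T_H = 326.15 K, so ΔT = 31.00 K.
COP_Carnot = T_H/ΔT = 326.15/31.00 = 10.52.
η_II = COP_actual/COP_Carnot = 4.425/10.52 = 0.4206.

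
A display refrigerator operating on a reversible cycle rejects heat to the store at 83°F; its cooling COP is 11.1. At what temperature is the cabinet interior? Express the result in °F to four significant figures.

For a Carnot refrigerator COP_R = T_C/(T_H − T_C), so T_C = COP·T_H/(1 + COP).
With T_H = 301.48 K, T_C = 11.1 × 301.48/12.10 = 276.57 K.
Converting, 276.57 K = 38.15°F.

38.15 °F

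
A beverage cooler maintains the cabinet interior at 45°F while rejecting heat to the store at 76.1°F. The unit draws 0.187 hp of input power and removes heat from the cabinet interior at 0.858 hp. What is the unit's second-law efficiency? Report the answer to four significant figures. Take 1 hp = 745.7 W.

COP_actual = Q̇_C/Ẇ = 0.8580/0.1870 = 4.588.
In absolute terms T_C = 280.37 K and T_H = 297.65 K, so ΔT = 17.28 K.
COP_Carnot = T_C/ΔT = 280.37/17.28 = 16.23.
η_II = COP_actual/COP_Carnot = 4.588/16.23 = 0.2827.

0.2827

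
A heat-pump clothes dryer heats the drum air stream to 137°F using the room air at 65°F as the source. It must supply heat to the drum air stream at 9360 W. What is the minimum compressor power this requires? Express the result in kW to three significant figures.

1.13 kW

In absolute terms T_C = 291.48 K and T_H = 331.48 K, so ΔT = 40.00 K.
COP_Carnot = T_H/ΔT = 331.48/40.00 = 8.287.
Ẇ_min = Q̇/COP_Carnot = 9360/8.287 = 1129 W = 1.129 kW.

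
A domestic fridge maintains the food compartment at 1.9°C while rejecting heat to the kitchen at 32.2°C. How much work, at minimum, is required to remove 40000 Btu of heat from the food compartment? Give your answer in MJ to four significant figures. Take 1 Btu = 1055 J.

In absolute terms T_C = 275.05 K and T_H = 305.35 K, so ΔT = 30.30 K.
The reversible limit is COP_R = T_C/ΔT = 9.078, so W_min = Q_C/COP = Q_C·ΔT/T_C.
W_min = 40000 × 30.30/275.05 = 4406 Btu = 4.649 MJ.

4.649 MJ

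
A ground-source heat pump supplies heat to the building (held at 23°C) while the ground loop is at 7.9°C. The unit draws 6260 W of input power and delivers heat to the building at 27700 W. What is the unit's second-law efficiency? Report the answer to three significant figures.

COP_actual = Q̇_H/Ẇ = 27700/6260 = 4.425.
In absolute terms T_C = 281.05 K and T_H = 296.15 K, so ΔT = 15.10 K.
COP_Carnot = T_H/ΔT = 296.15/15.10 = 19.61.
η_II = COP_actual/COP_Carnot = 4.425/19.61 = 0.2256.

0.226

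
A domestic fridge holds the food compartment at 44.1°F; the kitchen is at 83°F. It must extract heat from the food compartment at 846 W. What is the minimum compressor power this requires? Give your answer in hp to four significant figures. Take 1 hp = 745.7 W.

In absolute terms T_C = 279.87 K and T_H = 301.48 K, so ΔT = 21.61 K.
COP_Carnot = T_C/ΔT = 279.87/21.61 = 12.95.
Ẇ_min = Q̇/COP_Carnot = 846.0/12.95 = 65.33 W = 0.08760 hp.

0.08760 hp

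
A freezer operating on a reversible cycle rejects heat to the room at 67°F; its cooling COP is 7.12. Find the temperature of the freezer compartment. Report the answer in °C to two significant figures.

-17 °C

For a Carnot refrigerator COP_R = T_C/(T_H − T_C), so T_C = COP·T_H/(1 + COP).
With T_H = 292.59 K, T_C = 7.12 × 292.59/8.120 = 256.56 K.
Converting, 256.56 K = -16.59°C.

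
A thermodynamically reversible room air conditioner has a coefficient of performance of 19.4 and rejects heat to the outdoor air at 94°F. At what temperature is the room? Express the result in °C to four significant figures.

19.37 °C

For a Carnot refrigerator COP_R = T_C/(T_H − T_C), so T_C = COP·T_H/(1 + COP).
With T_H = 307.59 K, T_C = 19.4 × 307.59/20.40 = 292.52 K.
Converting, 292.52 K = 19.37°C.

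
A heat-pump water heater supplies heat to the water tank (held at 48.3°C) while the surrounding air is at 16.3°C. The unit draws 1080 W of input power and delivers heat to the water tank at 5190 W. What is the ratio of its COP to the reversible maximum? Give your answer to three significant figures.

0.478

COP_actual = Q̇_H/Ẇ = 5190/1080 = 4.806.
In absolute terms T_C = 289.45 K and T_H = 321.45 K, so ΔT = 32.00 K.
COP_Carnot = T_H/ΔT = 321.45/32.00 = 10.05.
η_II = COP_actual/COP_Carnot = 4.806/10.05 = 0.4784.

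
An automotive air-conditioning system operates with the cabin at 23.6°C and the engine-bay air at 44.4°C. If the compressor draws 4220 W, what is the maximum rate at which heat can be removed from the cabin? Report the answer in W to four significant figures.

60210 W

In absolute terms T_C = 296.75 K and T_H = 317.55 K, so ΔT = 20.80 K.
COP_Carnot = T_C/ΔT = 296.75/20.80 = 14.27.
Q̇_max = COP_Carnot × Ẇ = 14.27 × 4220 W = 60210 W.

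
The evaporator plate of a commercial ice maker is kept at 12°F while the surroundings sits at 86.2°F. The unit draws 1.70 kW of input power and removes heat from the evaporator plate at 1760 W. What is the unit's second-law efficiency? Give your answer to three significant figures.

0.163

Converting, Q̇_C = 1760 W = 1.760 kW, so COP_actual = Q̇_C/Ẇ = 1.760/1.700 = 1.035.
In absolute terms T_C = 262.04 K and T_H = 303.26 K, so ΔT = 41.22 K.
COP_Carnot = T_C/ΔT = 262.04/41.22 = 6.357.
η_II = COP_actual/COP_Carnot = 1.035/6.357 = 0.1629.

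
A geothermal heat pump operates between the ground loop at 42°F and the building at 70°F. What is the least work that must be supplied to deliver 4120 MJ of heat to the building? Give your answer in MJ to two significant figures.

In absolute terms T_C = 278.71 K and T_H = 294.26 K, so ΔT = 15.56 K.
The reversible limit is COP_HP = T_H/ΔT = 18.92, so W_min = Q_H/COP = Q_H·ΔT/T_H.
W_min = 4120 × 15.56/294.26 = 217.8 MJ.

220 MJ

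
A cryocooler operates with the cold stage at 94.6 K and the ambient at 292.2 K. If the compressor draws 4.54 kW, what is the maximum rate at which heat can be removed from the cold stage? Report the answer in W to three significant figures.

2170 W

The reservoir spacing is ΔT = 292.2 − 94.6 = 197.6 K.
COP_Carnot = T_C/ΔT = 94.60/197.6 = 0.4787.
Q̇_max = COP_Carnot × Ẇ = 0.4787 × 4.540 kW = 2.174 kW = 2174 W.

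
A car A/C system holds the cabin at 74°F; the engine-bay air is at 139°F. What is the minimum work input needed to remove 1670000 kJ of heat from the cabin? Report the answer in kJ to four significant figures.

203400 kJ

In absolute terms T_C = 296.48 K and T_H = 332.59 K, so ΔT = 36.11 K.
The reversible limit is COP_R = T_C/ΔT = 8.210, so W_min = Q_C/COP = Q_C·ΔT/T_C.
W_min = 1670000 × 36.11/296.48 = 203400 kJ.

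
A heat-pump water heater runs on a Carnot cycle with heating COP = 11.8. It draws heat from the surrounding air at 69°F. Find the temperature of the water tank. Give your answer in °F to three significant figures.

COP_HP = T_H/(T_H − T_C) rearranges to T_H = COP·T_C/(COP − 1).
With T_C = 293.71 K, T_H = 11.8 × 293.71/10.80 = 320.90 K.
Converting, 320.90 K = 117.95°F.

118 °F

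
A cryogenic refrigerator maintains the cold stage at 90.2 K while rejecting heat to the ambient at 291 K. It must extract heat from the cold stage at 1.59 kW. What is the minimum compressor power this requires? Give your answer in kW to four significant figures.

3.540 kW

The reservoir spacing is ΔT = 291 − 90.2 = 200.8 K.
COP_Carnot = T_C/ΔT = 90.20/200.8 = 0.4492.
Ẇ_min = Q̇/COP_Carnot = 1.590/0.4492 = 3.540 kW.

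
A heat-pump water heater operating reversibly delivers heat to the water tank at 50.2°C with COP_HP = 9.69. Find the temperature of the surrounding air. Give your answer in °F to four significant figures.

COP_HP = T_H/(T_H − T_C) gives T_H − T_C = T_H/COP.
With T_H = 323.35 K, T_C = 323.35 × (1 − 1/9.69) = 289.98 K.
Converting, 289.98 K = 62.29°F.

62.29 °F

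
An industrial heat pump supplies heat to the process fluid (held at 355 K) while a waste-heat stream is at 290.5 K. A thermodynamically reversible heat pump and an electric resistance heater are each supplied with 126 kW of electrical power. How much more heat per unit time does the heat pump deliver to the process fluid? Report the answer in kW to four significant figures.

The reservoir spacing is ΔT = 355 − 290.5 = 64.50 K.
COP_Carnot = T_H/ΔT = 355.00/64.50 = 5.504.
The heat pump delivers Q̇_H = COP × Ẇ = 693.5 kW; the resistance heater delivers Ẇ = 126.0 kW.
Extra = (COP − 1)·Ẇ = 567.5 kW.

567.5 kW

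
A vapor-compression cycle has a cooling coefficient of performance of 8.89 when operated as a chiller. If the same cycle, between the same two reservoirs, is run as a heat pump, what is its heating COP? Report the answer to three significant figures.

9.89

The first law on one cycle gives Q_H = Q_C + W, so Q_H/W = Q_C/W + 1.
COP_HP = COP_R + 1 = 8.89 + 1 = 9.89.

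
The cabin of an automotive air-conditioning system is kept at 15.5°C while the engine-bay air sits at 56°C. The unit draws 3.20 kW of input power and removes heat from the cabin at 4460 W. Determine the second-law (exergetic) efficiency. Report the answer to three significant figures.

0.196

Converting, Q̇_C = 4460 W = 4.460 kW, so COP_actual = Q̇_C/Ẇ = 4.460/3.200 = 1.394.
In absolute terms T_C = 288.65 K and T_H = 329.15 K, so ΔT = 40.50 K.
COP_Carnot = T_C/ΔT = 288.65/40.50 = 7.127.
η_II = COP_actual/COP_Carnot = 1.394/7.127 = 0.1956.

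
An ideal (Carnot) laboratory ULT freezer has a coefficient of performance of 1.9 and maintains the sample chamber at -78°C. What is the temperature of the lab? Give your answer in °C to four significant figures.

24.71 °C

COP_R = T_C/(T_H − T_C) gives T_H − T_C = T_C/COP.
With T_C = 195.15 K, T_H = 195.15 × (1 + 1/1.9) = 297.86 K.
Converting, 297.86 K = 24.71°C.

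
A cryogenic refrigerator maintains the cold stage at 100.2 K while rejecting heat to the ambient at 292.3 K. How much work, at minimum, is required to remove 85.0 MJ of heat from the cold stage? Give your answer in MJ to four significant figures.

The reservoir spacing is ΔT = 292.3 − 100.2 = 192.1 K.
The reversible limit is COP_R = T_C/ΔT = 0.5216, so W_min = Q_C/COP = Q_C·ΔT/T_C.
W_min = 85.00 × 192.1/100.20 = 163.0 MJ.

163.0 MJ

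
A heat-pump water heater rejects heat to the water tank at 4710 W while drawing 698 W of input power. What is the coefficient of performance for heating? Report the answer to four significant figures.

The first law gives Q̇_H = Q̇_C + Ẇ, so the three rates are Q̇_C = 4012, Q̇_H = 4710, Ẇ = 698.0 W.
COP_HP = Q̇_H/Ẇ = 4710/698.0 = 6.748.

6.748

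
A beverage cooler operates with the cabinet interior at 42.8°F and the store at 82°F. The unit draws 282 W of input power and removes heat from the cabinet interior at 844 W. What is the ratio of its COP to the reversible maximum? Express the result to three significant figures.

COP_actual = Q̇_C/Ẇ = 844.0/282.0 = 2.993.
In absolute terms T_C = 279.15 K and T_H = 300.93 K, so ΔT = 21.78 K.
COP_Carnot = T_C/ΔT = 279.15/21.78 = 12.82.
η_II = COP_actual/COP_Carnot = 2.993/12.82 = 0.2335.

0.233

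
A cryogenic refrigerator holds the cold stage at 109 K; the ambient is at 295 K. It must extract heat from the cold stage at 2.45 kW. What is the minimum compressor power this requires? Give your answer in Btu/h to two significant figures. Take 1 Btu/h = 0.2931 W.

14000 Btu/h

The reservoir spacing is ΔT = 295 − 109 = 186.0 K.
COP_Carnot = T_C/ΔT = 109.00/186.0 = 0.5860.
Ẇ_min = Q̇/COP_Carnot = 2.450/0.5860 = 4.181 kW = 14260 Btu/h.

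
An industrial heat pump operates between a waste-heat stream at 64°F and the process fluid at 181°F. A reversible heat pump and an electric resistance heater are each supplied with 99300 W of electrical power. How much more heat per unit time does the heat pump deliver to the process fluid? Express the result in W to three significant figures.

In absolute terms T_C = 290.93 K and T_H = 355.93 K, so ΔT = 65.00 K.
COP_Carnot = T_H/ΔT = 355.93/65.00 = 5.476.
The heat pump delivers Q̇_H = COP × Ẇ = 543700 W; the resistance heater delivers Ẇ = 99300 W.
Extra = (COP − 1)·Ẇ = 444400 W.

444000 W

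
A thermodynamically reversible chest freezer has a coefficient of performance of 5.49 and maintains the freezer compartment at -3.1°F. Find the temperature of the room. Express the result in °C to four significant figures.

26.70 °C

COP_R = T_C/(T_H − T_C) gives T_H − T_C = T_C/COP.
With T_C = 253.65 K, T_H = 253.65 × (1 + 1/5.49) = 299.85 K.
Converting, 299.85 K = 26.70°C.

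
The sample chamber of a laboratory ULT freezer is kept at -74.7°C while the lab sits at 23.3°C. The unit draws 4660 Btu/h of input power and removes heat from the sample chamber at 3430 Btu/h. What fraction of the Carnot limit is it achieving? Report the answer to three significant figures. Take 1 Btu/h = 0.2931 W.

0.363

COP_actual = Q̇_C/Ẇ = 3430/4660 = 0.7361.
In absolute terms T_C = 198.45 K and T_H = 296.45 K, so ΔT = 98.00 K.
COP_Carnot = T_C/ΔT = 198.45/98.00 = 2.025.
η_II = COP_actual/COP_Carnot = 0.7361/2.025 = 0.3635.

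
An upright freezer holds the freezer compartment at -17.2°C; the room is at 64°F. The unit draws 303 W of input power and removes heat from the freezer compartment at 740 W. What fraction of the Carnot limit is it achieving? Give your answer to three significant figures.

0.334

COP_actual = Q̇_C/Ẇ = 740.0/303.0 = 2.442.
In absolute terms T_C = 255.95 K and T_H = 290.93 K, so ΔT = 34.98 K.
COP_Carnot = T_C/ΔT = 255.95/34.98 = 7.318.
η_II = COP_actual/COP_Carnot = 2.442/7.318 = 0.3338.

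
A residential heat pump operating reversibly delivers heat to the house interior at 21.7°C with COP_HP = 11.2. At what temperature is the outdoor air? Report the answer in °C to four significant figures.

-4.626 °C

COP_HP = T_H/(T_H − T_C) gives T_H − T_C = T_H/COP.
With T_H = 294.85 K, T_C = 294.85 × (1 − 1/11.2) = 268.52 K.
Converting, 268.52 K = -4.63°C.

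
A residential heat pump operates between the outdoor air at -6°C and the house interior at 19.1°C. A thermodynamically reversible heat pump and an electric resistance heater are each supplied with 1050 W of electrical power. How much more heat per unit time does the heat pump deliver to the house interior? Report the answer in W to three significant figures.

In absolute terms T_C = 267.15 K and T_H = 292.25 K, so ΔT = 25.10 K.
COP_Carnot = T_H/ΔT = 292.25/25.10 = 11.64.
The heat pump delivers Q̇_H = COP × Ẇ = 12230 W; the resistance heater delivers Ẇ = 1050 W.
Extra = (COP − 1)·Ẇ = 11180 W.

11200 W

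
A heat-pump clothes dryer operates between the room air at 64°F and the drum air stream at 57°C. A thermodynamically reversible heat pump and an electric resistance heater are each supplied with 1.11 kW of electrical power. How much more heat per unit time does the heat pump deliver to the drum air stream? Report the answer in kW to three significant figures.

8.23 kW

In absolute terms T_C = 290.93 K and T_H = 330.15 K, so ΔT = 39.22 K.
COP_Carnot = T_H/ΔT = 330.15/39.22 = 8.417.
The heat pump delivers Q̇_H = COP × Ẇ = 9.343 kW; the resistance heater delivers Ẇ = 1.110 kW.
Extra = (COP − 1)·Ẇ = 8.233 kW.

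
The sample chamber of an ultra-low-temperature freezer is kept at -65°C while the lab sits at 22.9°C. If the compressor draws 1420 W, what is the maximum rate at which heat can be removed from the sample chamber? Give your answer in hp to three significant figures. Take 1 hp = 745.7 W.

4.51 hp

In absolute terms T_C = 208.15 K and T_H = 296.05 K, so ΔT = 87.90 K.
COP_Carnot = T_C/ΔT = 208.15/87.90 = 2.368.
Q̇_max = COP_Carnot × Ẇ = 2.368 × 1420 W = 3363 W = 4.509 hp.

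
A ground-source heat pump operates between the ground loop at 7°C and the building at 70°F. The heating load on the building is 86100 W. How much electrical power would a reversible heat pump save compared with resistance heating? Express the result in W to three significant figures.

In absolute terms T_C = 280.15 K and T_H = 294.26 K, so ΔT = 14.11 K.
COP_Carnot = T_H/ΔT = 294.26/14.11 = 20.85.
Resistance heating needs Ẇ_res = Q̇_H = 86100 W; the reversible heat pump needs only Ẇ_hp = Q̇_H/COP = 4129 W.
Saving = 86100 − 4129 = 81970 W.

82000 W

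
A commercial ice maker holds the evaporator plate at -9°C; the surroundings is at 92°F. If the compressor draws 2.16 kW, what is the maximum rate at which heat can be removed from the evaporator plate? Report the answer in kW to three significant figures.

13.5 kW

In absolute terms T_C = 264.15 K and T_H = 306.48 K, so ΔT = 42.33 K.
COP_Carnot = T_C/ΔT = 264.15/42.33 = 6.240.
Q̇_max = COP_Carnot × Ẇ = 6.240 × 2.160 kW = 13.48 kW.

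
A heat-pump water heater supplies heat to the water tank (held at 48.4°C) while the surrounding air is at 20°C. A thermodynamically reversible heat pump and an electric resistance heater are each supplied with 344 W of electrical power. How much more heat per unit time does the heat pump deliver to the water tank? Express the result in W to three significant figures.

In absolute terms T_C = 293.15 K and T_H = 321.55 K, so ΔT = 28.40 K.
COP_Carnot = T_H/ΔT = 321.55/28.40 = 11.32.
The heat pump delivers Q̇_H = COP × Ẇ = 3895 W; the resistance heater delivers Ẇ = 344.0 W.
Extra = (COP − 1)·Ẇ = 3551 W.

3550 W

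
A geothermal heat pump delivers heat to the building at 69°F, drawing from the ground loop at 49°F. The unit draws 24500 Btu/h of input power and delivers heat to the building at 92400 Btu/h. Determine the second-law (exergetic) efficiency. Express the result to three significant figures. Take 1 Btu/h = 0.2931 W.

COP_actual = Q̇_H/Ẇ = 92400/24500 = 3.771.
In absolute terms T_C = 282.59 K and T_H = 293.71 K, so ΔT = 11.11 K.
COP_Carnot = T_H/ΔT = 293.71/11.11 = 26.43.
η_II = COP_actual/COP_Carnot = 3.771/26.43 = 0.1427.

0.143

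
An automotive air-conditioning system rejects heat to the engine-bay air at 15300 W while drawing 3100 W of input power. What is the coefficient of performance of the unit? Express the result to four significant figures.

3.935

The first law gives Q̇_H = Q̇_C + Ẇ, so the three rates are Q̇_C = 12200, Q̇_H = 15300, Ẇ = 3100 W.
COP_R = Q̇_C/Ẇ = 12200/3100 = 3.935.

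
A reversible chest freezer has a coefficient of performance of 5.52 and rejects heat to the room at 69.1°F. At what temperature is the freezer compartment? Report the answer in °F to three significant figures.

-12.0 °F

For a Carnot refrigerator COP_R = T_C/(T_H − T_C), so T_C = COP·T_H/(1 + COP).
With T_H = 293.76 K, T_C = 5.52 × 293.76/6.520 = 248.71 K.
Converting, 248.71 K = -12.00°F.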